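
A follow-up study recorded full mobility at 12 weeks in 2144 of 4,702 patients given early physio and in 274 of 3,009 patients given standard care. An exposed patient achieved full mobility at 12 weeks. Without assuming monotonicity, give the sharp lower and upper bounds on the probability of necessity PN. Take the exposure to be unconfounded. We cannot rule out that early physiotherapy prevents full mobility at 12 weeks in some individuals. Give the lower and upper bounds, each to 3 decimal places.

p₁ = P(outcome | exposed) = 2144/4702 = 0.45598
p₀ = P(outcome | unexposed) = 274/3009 = 0.09106
Under exogeneity alone the bounds on PN are max{0,(p₁−p₀)/p₁} ≤ PN ≤ min{1,(1−p₀)/p₁}.
  lower = (p₁ − p₀)/p₁ = 0.36492 / 0.45598 ≈ 0.8003
  upper = min{1, (1 − p₀)/p₁} = 0.90894 / 0.45598 ≈ 1.9934 → capped at 1

0.800 ≤ PN ≤ 1.000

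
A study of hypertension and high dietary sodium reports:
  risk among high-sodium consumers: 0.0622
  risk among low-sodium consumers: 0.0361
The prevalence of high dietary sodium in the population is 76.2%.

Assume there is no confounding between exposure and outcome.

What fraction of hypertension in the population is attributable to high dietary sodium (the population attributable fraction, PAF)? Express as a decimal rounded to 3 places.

Let p₁ = 0.0622, p₀ = 0.0361.
Overall risk P(Y=1) = π·p₁ + (1−π)·p₀ = 0.762×0.0622 + 0.238×0.0361 = 0.055988.
Under exogeneity, PAF = [P(Y=1) − p₀] / P(Y=1).
PAF = (0.055988 − 0.0361) / 0.055988 ≈ 0.3552

PAF ≈ 0.355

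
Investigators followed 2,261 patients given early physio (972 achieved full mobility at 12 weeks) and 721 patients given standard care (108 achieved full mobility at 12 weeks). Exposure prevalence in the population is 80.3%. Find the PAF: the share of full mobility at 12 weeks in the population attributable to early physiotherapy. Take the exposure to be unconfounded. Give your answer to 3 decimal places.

p₁ = P(outcome | exposed) = 972/2261 = 0.4299
p₀ = P(outcome | unexposed) = 108/721 = 0.14979
Overall risk P(Y=1) = π·p₁ + (1−π)·p₀ = 0.803×0.4299 + 0.197×0.14979 = 0.37472.
Under exogeneity, PAF = [P(Y=1) − p₀] / P(Y=1).
PAF = (0.37472 − 0.14979) / 0.37472 ≈ 0.6003

PAF ≈ 0.600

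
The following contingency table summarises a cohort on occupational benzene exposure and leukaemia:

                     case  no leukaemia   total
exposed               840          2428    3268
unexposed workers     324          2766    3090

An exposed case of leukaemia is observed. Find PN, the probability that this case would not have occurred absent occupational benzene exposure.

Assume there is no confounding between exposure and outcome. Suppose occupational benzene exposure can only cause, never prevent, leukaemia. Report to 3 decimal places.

p₁ = P(outcome | exposed) = 840/3268 = 0.25704
p₀ = P(outcome | unexposed) = 324/3090 = 0.10485
Under exogeneity and monotonicity, PN = (p₁ − p₀)/p₁.
PN = (0.25704 − 0.10485) / 0.25704 ≈ 0.5921

PN ≈ 0.592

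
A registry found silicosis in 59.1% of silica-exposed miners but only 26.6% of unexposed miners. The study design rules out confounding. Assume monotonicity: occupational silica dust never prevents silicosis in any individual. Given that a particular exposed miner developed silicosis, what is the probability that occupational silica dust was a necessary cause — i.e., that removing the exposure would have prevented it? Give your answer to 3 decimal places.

p₁ = 0.591, p₀ = 0.266.
Under exogeneity and monotonicity, PN = (p₁ − p₀) / p₁.
PN = (0.591 − 0.266) / 0.591 = 0.325 / 0.591 ≈ 0.5499

PN ≈ 0.550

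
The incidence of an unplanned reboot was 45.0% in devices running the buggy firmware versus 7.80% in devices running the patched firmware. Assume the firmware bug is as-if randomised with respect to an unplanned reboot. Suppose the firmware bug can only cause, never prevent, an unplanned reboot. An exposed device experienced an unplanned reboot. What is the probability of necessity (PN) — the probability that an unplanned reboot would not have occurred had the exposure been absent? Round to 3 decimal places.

PN ≈ 0.827

p₁ = 0.45, p₀ = 0.078.
Under exogeneity and monotonicity, PN = (p₁ − p₀) / p₁.
PN = (0.45 − 0.078) / 0.45 = 0.372 / 0.45 ≈ 0.8267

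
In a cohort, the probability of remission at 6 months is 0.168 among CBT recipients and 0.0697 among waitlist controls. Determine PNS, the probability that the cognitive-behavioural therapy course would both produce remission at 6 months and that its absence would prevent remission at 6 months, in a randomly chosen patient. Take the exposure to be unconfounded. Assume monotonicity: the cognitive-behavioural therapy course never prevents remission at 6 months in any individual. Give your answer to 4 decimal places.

Let p₁ = 0.168, p₀ = 0.0697.
Under exogeneity and monotonicity, PNS = p₁ − p₀.
PNS = 0.168 − 0.0697 = 0.0983

PNS ≈ 0.0983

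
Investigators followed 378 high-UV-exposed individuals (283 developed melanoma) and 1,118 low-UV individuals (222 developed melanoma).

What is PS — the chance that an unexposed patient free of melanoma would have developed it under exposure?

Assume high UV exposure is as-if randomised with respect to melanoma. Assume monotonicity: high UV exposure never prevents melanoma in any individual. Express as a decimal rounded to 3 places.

PS ≈ 0.686

p₁ = P(outcome | exposed) = 283/378 = 0.74868
p₀ = P(outcome | unexposed) = 222/1118 = 0.19857
Under exogeneity and monotonicity, PS = (p₁ − p₀) / (1 − p₀).
PS = (0.74868 − 0.19857) / (1 − 0.19857) = 0.55011 / 0.80143 ≈ 0.6864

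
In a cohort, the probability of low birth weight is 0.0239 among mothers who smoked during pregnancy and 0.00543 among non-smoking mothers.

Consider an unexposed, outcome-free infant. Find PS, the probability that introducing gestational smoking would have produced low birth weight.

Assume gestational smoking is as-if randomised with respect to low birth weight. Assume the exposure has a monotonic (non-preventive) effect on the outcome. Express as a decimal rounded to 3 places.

Let p₁ = 0.0239, p₀ = 0.00543.
Under exogeneity and monotonicity, PS = (p₁ − p₀) / (1 − p₀).
PS = (0.0239 − 0.00543) / (1 − 0.00543) = 0.01847 / 0.99457 ≈ 0.0186

PS ≈ 0.019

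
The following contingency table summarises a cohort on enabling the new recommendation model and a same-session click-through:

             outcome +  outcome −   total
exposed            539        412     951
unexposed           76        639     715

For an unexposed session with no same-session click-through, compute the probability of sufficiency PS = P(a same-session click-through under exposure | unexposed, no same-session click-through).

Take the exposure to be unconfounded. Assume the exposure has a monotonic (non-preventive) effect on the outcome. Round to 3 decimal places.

p₁ = P(outcome | exposed) = 539/951 = 0.56677
p₀ = P(outcome | unexposed) = 76/715 = 0.10629
Under exogeneity and monotonicity, PS = (p₁ − p₀) / (1 − p₀).
PS = (0.56677 − 0.10629) / (1 − 0.10629) = 0.46048 / 0.89371 ≈ 0.5152

PS ≈ 0.515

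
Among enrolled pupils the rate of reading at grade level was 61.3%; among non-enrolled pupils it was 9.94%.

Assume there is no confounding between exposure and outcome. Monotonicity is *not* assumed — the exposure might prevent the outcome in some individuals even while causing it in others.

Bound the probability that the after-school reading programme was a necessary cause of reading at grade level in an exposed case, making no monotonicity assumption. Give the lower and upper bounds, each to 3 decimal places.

p₁ = 0.613, p₀ = 0.0994.
Under exogeneity alone the bounds on PN are max{0,(p₁−p₀)/p₁} ≤ PN ≤ min{1,(1−p₀)/p₁}.
  lower = (p₁ − p₀)/p₁ = 0.5136 / 0.613 ≈ 0.8378
  upper = min{1, (1 − p₀)/p₁} = 0.9006 / 0.613 ≈ 1.4692 → capped at 1

0.838 ≤ PN ≤ 1.000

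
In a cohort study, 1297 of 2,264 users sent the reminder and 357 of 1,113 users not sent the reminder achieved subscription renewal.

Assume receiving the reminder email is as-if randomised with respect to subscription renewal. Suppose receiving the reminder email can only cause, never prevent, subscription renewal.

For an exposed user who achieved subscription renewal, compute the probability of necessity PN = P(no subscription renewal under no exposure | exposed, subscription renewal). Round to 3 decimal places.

p₁ = P(outcome | exposed) = 1297/2264 = 0.57288
p₀ = P(outcome | unexposed) = 357/1113 = 0.32075
Under exogeneity and monotonicity, PN = (p₁ − p₀) / p₁.
PN = (0.57288 − 0.32075) / 0.57288 = 0.25213 / 0.57288 ≈ 0.4401

PN ≈ 0.440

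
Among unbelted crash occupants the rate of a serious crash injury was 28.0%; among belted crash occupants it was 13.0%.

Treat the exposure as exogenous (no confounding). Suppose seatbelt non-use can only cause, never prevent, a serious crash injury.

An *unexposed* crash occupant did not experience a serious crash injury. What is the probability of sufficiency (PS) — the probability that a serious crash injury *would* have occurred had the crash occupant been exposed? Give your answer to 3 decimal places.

p₁ = 0.28, p₀ = 0.13.
Under exogeneity and monotonicity, PS = (p₁ − p₀) / (1 − p₀).
PS = (0.28 − 0.13) / (1 − 0.13) = 0.15 / 0.87 ≈ 0.1724

PS ≈ 0.172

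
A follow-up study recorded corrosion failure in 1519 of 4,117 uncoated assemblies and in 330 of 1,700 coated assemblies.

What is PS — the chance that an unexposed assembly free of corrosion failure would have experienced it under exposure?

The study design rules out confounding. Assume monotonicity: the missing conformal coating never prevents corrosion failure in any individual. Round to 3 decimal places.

p₁ = P(outcome | exposed) = 1519/4117 = 0.36896
p₀ = P(outcome | unexposed) = 330/1700 = 0.19412
Under exogeneity and monotonicity, PS = (p₁ − p₀) / (1 − p₀).
PS = (0.36896 − 0.19412) / (1 − 0.19412) = 0.17484 / 0.80588 ≈ 0.2170

PS ≈ 0.217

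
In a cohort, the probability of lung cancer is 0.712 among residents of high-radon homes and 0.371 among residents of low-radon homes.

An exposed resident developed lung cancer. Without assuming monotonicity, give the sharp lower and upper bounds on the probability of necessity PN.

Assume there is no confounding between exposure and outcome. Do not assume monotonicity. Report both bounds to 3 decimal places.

Let p₁ = 0.712, p₀ = 0.371.
Under exogeneity alone the bounds on PN are max{0,(p₁−p₀)/p₁} ≤ PN ≤ min{1,(1−p₀)/p₁}.
  lower = (p₁ − p₀)/p₁ = 0.341 / 0.712 ≈ 0.4789
  upper = min{1, (1 − p₀)/p₁} = 0.629 / 0.712 ≈ 0.8834

0.479 ≤ PN ≤ 0.883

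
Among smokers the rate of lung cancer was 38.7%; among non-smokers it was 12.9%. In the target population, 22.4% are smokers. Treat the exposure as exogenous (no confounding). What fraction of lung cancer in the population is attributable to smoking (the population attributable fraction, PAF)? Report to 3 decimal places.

p₁ = 0.387, p₀ = 0.129.
Overall risk P(Y=1) = π·p₁ + (1−π)·p₀ = 0.224×0.387 + 0.776×0.129 = 0.18679.
Under exogeneity, PAF = [P(Y=1) − p₀] / P(Y=1).
PAF = (0.18679 − 0.129) / 0.18679 ≈ 0.3094

PAF ≈ 0.309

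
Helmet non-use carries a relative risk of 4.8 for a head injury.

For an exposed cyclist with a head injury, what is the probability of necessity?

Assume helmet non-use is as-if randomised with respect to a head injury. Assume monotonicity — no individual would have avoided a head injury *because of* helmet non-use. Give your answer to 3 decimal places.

PN ≈ 0.792

Under exogeneity and monotonicity, PN = (RR − 1) / RR = 1 − 1/RR.
PN = (4.8 − 1) / 4.8 = 3.8 / 4.8 ≈ 0.7917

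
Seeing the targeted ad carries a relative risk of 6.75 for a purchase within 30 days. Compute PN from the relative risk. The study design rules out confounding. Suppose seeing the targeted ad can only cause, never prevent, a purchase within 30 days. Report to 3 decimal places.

PN ≈ 0.852

Under exogeneity and monotonicity, PN = (RR − 1) / RR = 1 − 1/RR.
PN = (6.75 − 1) / 6.75 = 5.75 / 6.75 ≈ 0.8519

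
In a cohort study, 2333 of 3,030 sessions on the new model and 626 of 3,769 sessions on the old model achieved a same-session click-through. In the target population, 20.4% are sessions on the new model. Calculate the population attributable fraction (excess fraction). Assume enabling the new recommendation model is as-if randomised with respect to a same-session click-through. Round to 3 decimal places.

PAF ≈ 0.426

p₁ = P(outcome | exposed) = 2333/3030 = 0.76997
p₀ = P(outcome | unexposed) = 626/3769 = 0.16609
Overall risk P(Y=1) = π·p₁ + (1−π)·p₀ = 0.204×0.76997 + 0.796×0.16609 = 0.28928.
Under exogeneity, PAF = [P(Y=1) − p₀] / P(Y=1).
PAF = (0.28928 − 0.16609) / 0.28928 ≈ 0.4258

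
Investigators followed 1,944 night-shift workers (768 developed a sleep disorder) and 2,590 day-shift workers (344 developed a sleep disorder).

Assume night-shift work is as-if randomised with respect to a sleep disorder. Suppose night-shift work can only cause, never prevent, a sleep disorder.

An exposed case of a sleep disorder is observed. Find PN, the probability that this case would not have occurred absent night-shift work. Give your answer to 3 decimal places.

p₁ = P(outcome | exposed) = 768/1944 = 0.39506
p₀ = P(outcome | unexposed) = 344/2590 = 0.13282
Under exogeneity and monotonicity, PN = (p₁ − p₀) / p₁.
PN = (0.39506 − 0.13282) / 0.39506 = 0.26224 / 0.39506 ≈ 0.6638

PN ≈ 0.664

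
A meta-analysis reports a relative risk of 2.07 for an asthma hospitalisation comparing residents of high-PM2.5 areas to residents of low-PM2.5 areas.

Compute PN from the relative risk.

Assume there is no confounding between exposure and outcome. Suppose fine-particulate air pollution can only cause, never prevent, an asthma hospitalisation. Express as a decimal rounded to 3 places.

Under exogeneity and monotonicity, PN = (RR − 1) / RR = 1 − 1/RR.
PN = (2.07 − 1) / 2.07 = 1.07 / 2.07 ≈ 0.5169

PN ≈ 0.517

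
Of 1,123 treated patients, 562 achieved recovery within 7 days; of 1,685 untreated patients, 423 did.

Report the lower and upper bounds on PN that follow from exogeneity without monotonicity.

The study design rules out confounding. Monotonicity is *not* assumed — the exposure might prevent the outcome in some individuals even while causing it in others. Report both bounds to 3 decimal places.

p₁ = P(outcome | exposed) = 562/1123 = 0.50045
p₀ = P(outcome | unexposed) = 423/1685 = 0.25104
Under exogeneity alone the bounds on PN are max{0,(p₁−p₀)/p₁} ≤ PN ≤ min{1,(1−p₀)/p₁}.
  lower = (p₁ − p₀)/p₁ = 0.24941 / 0.50045 ≈ 0.4984
  upper = min{1, (1 − p₀)/p₁} = 0.74896 / 0.50045 ≈ 1.4966 → capped at 1

0.498 ≤ PN ≤ 1.000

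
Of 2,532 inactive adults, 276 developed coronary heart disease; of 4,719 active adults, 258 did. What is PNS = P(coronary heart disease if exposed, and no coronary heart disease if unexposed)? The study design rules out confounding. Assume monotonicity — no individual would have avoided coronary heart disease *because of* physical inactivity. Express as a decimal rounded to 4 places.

p₁ = P(outcome | exposed) = 276/2532 = 0.109
p₀ = P(outcome | unexposed) = 258/4719 = 0.054673
Under exogeneity and monotonicity, PNS = p₁ − p₀.
PNS = 0.109 − 0.054673 = 0.054332

PNS ≈ 0.0543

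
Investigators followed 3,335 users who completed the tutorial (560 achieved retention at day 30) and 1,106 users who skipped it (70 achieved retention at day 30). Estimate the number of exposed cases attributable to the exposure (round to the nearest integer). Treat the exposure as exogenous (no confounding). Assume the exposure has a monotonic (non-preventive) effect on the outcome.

p₁ = P(outcome | exposed) = 560/3335 = 0.16792
p₀ = P(outcome | unexposed) = 70/1106 = 0.063291
PN = (p₁ − p₀)/p₁ = (0.16792 − 0.063291) / 0.16792 ≈ 0.62308.
Attributable cases ≈ PN × (exposed cases) = 0.62308 × 560 ≈ 348.92.

about 349 cases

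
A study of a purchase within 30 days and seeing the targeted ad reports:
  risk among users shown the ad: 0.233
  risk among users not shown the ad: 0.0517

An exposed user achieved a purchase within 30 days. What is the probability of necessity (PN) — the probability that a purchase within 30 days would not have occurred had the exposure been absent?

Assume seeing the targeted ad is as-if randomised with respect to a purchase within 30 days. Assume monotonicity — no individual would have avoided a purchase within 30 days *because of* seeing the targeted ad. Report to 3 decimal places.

Let p₁ = 0.233, p₀ = 0.0517.
Under exogeneity and monotonicity, PN = (p₁ − p₀) / p₁.
PN = (0.233 − 0.0517) / 0.233 = 0.1813 / 0.233 ≈ 0.7781

PN ≈ 0.778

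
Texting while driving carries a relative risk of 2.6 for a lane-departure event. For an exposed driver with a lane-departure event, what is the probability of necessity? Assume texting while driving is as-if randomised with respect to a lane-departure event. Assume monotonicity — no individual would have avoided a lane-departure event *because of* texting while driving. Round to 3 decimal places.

PN ≈ 0.615

Under exogeneity and monotonicity, PN = (RR − 1) / RR = 1 − 1/RR.
PN = (2.6 − 1) / 2.6 = 1.6 / 2.6 ≈ 0.6154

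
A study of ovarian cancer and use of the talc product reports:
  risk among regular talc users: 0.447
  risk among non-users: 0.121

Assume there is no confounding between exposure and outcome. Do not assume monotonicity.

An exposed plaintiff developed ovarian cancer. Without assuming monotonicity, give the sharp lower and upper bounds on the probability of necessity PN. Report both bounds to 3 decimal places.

Let p₁ = 0.447, p₀ = 0.121.
Under exogeneity alone the bounds on PN are max{0,(p₁−p₀)/p₁} ≤ PN ≤ min{1,(1−p₀)/p₁}.
  lower = (p₁ − p₀)/p₁ = 0.326 / 0.447 ≈ 0.7293
  upper = min{1, (1 − p₀)/p₁} = 0.879 / 0.447 ≈ 1.9664 → capped at 1

0.729 ≤ PN ≤ 1.000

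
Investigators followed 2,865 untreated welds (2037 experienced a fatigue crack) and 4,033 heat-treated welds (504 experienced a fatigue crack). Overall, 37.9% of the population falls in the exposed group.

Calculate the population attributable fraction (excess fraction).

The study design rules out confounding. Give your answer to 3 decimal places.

p₁ = P(outcome | exposed) = 2037/2865 = 0.71099
p₀ = P(outcome | unexposed) = 504/4033 = 0.12497
Overall risk P(Y=1) = π·p₁ + (1−π)·p₀ = 0.379×0.71099 + 0.621×0.12497 = 0.34707.
Under exogeneity, PAF = [P(Y=1) − p₀] / P(Y=1).
PAF = (0.34707 − 0.12497) / 0.34707 ≈ 0.6399

PAF ≈ 0.640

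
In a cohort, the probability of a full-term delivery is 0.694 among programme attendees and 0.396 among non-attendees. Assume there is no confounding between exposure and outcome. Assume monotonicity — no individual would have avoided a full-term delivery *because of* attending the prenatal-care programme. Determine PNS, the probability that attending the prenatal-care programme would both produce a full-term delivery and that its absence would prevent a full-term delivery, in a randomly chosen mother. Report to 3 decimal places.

PNS ≈ 0.298

Let p₁ = 0.694, p₀ = 0.396.
Under exogeneity and monotonicity, PNS = p₁ − p₀.
PNS = 0.694 − 0.396 = 0.298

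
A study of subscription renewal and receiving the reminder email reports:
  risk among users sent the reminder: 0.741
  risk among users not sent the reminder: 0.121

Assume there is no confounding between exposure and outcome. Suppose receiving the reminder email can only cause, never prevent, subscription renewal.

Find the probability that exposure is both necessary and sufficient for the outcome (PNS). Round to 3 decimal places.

Let p₁ = 0.741, p₀ = 0.121.
Under exogeneity and monotonicity, PNS = p₁ − p₀.
PNS = 0.741 − 0.121 = 0.62

PNS ≈ 0.620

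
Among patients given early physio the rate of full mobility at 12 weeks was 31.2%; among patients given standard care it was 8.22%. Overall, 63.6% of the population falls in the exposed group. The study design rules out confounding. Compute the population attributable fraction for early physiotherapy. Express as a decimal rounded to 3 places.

PAF ≈ 0.640

p₁ = 0.312, p₀ = 0.0822.
Overall risk P(Y=1) = π·p₁ + (1−π)·p₀ = 0.636×0.312 + 0.364×0.0822 = 0.22835.
Under exogeneity, PAF = [P(Y=1) − p₀] / P(Y=1).
PAF = (0.22835 − 0.0822) / 0.22835 ≈ 0.6400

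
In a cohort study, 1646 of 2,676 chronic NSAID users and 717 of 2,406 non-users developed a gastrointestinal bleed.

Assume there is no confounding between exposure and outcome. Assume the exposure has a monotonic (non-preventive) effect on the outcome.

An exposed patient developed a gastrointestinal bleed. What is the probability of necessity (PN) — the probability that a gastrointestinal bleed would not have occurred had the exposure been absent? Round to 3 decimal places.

p₁ = P(outcome | exposed) = 1646/2676 = 0.6151
p₀ = P(outcome | unexposed) = 717/2406 = 0.298
Under exogeneity and monotonicity, PN = (p₁ − p₀) / p₁.
PN = (0.6151 − 0.298) / 0.6151 = 0.31709 / 0.6151 ≈ 0.5155

PN ≈ 0.516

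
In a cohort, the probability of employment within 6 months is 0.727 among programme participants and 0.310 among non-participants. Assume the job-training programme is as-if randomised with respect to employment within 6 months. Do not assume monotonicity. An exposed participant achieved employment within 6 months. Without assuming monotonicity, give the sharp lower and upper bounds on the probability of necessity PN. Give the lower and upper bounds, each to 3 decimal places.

Let p₁ = 0.727, p₀ = 0.31.
Under exogeneity alone the bounds on PN are max{0,(p₁−p₀)/p₁} ≤ PN ≤ min{1,(1−p₀)/p₁}.
  lower = (p₁ − p₀)/p₁ = 0.417 / 0.727 ≈ 0.5736
  upper = min{1, (1 − p₀)/p₁} = 0.69 / 0.727 ≈ 0.9491

0.574 ≤ PN ≤ 0.949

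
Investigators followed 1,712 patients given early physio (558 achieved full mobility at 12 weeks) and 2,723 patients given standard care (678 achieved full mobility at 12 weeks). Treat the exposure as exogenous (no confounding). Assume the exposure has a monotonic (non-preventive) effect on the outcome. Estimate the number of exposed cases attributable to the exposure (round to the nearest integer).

p₁ = P(outcome | exposed) = 558/1712 = 0.32593
p₀ = P(outcome | unexposed) = 678/2723 = 0.24899
PN = (p₁ − p₀)/p₁ = (0.32593 − 0.24899) / 0.32593 ≈ 0.23607.
Attributable cases ≈ PN × (exposed cases) = 0.23607 × 558 ≈ 131.73.

about 132 cases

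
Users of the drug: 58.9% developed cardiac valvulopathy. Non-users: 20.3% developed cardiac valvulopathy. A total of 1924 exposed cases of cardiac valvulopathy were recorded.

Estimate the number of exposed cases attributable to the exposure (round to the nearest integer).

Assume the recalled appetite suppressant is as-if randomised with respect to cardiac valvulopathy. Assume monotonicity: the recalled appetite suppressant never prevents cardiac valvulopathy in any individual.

p₁ = 0.589, p₀ = 0.203.
PN = (p₁ − p₀)/p₁ = (0.589 − 0.203) / 0.589 ≈ 0.65535.
Attributable cases ≈ PN × (exposed cases) = 0.65535 × 1924 ≈ 1260.89.

about 1261 cases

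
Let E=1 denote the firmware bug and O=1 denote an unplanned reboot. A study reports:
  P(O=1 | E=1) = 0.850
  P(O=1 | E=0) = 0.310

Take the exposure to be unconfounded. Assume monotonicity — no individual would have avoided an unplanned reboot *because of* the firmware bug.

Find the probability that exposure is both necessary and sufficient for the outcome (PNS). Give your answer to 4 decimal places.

PNS ≈ 0.5400

Let p₁ = 0.85, p₀ = 0.31.
Under exogeneity and monotonicity, PNS = p₁ − p₀.
PNS = 0.85 − 0.31 = 0.54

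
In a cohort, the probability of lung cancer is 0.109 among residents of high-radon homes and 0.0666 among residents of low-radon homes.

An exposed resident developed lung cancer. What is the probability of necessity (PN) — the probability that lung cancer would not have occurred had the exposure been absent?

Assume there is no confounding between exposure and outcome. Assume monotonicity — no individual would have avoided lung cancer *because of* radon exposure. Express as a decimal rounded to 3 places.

PN ≈ 0.389

Let p₁ = 0.109, p₀ = 0.0666.
Under exogeneity and monotonicity, PN = (p₁ − p₀) / p₁.
PN = (0.109 − 0.0666) / 0.109 = 0.0424 / 0.109 ≈ 0.3890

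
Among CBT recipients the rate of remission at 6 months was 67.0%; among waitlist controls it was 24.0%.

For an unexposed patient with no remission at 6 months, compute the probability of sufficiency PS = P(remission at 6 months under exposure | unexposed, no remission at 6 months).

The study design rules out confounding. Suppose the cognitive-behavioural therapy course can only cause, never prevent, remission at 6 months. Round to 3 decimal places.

p₁ = 0.67, p₀ = 0.24.
Under exogeneity and monotonicity, PS = (p₁ − p₀) / (1 − p₀).
PS = (0.67 − 0.24) / (1 − 0.24) = 0.43 / 0.76 ≈ 0.5658

PS ≈ 0.566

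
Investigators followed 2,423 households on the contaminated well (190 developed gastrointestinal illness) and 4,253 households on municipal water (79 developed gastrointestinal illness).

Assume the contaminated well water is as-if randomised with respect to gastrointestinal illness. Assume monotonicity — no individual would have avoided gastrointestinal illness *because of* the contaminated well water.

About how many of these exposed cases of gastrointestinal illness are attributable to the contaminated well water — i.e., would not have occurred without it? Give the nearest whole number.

p₁ = P(outcome | exposed) = 190/2423 = 0.078415
p₀ = P(outcome | unexposed) = 79/4253 = 0.018575
PN = (p₁ − p₀)/p₁ = (0.078415 − 0.018575) / 0.078415 ≈ 0.76312.
Attributable cases ≈ PN × (exposed cases) = 0.76312 × 190 ≈ 144.99.

about 145 cases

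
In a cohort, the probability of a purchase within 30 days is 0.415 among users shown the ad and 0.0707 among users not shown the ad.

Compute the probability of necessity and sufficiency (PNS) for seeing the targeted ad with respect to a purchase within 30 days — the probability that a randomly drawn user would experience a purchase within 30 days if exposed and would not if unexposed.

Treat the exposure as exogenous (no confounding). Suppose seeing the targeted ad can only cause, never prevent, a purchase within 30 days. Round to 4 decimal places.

PNS ≈ 0.3443

Let p₁ = 0.415, p₀ = 0.0707.
Under exogeneity and monotonicity, PNS = p₁ − p₀.
PNS = 0.415 − 0.0707 = 0.3443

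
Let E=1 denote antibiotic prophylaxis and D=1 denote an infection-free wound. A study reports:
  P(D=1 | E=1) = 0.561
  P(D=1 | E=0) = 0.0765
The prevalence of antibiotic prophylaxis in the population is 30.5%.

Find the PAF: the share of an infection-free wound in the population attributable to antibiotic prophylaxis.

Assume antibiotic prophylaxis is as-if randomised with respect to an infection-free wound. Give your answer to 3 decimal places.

Let p₁ = 0.561, p₀ = 0.0765.
Overall risk P(Y=1) = π·p₁ + (1−π)·p₀ = 0.305×0.561 + 0.695×0.0765 = 0.22427.
Under exogeneity, PAF = [P(Y=1) − p₀] / P(Y=1).
PAF = (0.22427 − 0.0765) / 0.22427 ≈ 0.6589

PAF ≈ 0.659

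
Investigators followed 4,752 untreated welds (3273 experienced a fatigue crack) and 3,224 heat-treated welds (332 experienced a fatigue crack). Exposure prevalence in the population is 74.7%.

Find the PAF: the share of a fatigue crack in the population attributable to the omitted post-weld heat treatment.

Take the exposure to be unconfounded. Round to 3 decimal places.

PAF ≈ 0.809

p₁ = P(outcome | exposed) = 3273/4752 = 0.68876
p₀ = P(outcome | unexposed) = 332/3224 = 0.10298
Overall risk P(Y=1) = π·p₁ + (1−π)·p₀ = 0.747×0.68876 + 0.253×0.10298 = 0.54056.
Under exogeneity, PAF = [P(Y=1) − p₀] / P(Y=1).
PAF = (0.54056 − 0.10298) / 0.54056 ≈ 0.8095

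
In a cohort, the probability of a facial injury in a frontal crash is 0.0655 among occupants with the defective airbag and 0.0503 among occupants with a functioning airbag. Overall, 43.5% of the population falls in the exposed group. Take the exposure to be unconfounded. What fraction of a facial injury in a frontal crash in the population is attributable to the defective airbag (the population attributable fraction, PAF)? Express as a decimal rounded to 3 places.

PAF ≈ 0.116

Let p₁ = 0.0655, p₀ = 0.0503.
Overall risk P(Y=1) = π·p₁ + (1−π)·p₀ = 0.435×0.0655 + 0.565×0.0503 = 0.056912.
Under exogeneity, PAF = [P(Y=1) − p₀] / P(Y=1).
PAF = (0.056912 − 0.0503) / 0.056912 ≈ 0.1162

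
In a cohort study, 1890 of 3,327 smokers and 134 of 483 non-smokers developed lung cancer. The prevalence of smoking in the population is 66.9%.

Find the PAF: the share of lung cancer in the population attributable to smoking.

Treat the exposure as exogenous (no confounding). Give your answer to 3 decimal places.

p₁ = P(outcome | exposed) = 1890/3327 = 0.56808
p₀ = P(outcome | unexposed) = 134/483 = 0.27743
Overall risk P(Y=1) = π·p₁ + (1−π)·p₀ = 0.669×0.56808 + 0.331×0.27743 = 0.47188.
Under exogeneity, PAF = [P(Y=1) − p₀] / P(Y=1).
PAF = (0.47188 − 0.27743) / 0.47188 ≈ 0.4121

PAF ≈ 0.412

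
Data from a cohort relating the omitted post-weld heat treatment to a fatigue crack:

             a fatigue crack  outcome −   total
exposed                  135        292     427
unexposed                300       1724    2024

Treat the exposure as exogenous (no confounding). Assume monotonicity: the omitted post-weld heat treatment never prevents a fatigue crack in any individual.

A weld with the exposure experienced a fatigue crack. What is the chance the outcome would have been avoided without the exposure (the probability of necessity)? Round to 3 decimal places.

p₁ = P(outcome | exposed) = 135/427 = 0.31616
p₀ = P(outcome | unexposed) = 300/2024 = 0.14822
Under exogeneity and monotonicity, PN = (p₁ − p₀)/p₁.
PN = (0.31616 − 0.14822) / 0.31616 ≈ 0.5312

PN ≈ 0.531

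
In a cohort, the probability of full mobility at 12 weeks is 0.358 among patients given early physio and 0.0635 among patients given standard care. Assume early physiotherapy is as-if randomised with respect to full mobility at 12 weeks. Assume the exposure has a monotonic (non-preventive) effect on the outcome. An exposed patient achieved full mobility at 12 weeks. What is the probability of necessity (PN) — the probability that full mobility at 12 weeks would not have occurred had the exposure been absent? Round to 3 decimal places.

Let p₁ = 0.358, p₀ = 0.0635.
Under exogeneity and monotonicity, PN = (p₁ − p₀) / p₁.
PN = (0.358 − 0.0635) / 0.358 = 0.2945 / 0.358 ≈ 0.8226

PN ≈ 0.823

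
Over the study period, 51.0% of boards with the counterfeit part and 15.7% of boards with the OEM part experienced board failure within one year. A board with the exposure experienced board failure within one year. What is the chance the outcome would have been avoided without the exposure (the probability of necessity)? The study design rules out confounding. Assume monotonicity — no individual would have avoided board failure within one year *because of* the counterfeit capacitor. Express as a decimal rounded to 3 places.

p₁ = 0.51, p₀ = 0.157.
Under exogeneity and monotonicity, PN = (p₁ − p₀) / p₁.
PN = (0.51 − 0.157) / 0.51 = 0.353 / 0.51 ≈ 0.6922

PN ≈ 0.692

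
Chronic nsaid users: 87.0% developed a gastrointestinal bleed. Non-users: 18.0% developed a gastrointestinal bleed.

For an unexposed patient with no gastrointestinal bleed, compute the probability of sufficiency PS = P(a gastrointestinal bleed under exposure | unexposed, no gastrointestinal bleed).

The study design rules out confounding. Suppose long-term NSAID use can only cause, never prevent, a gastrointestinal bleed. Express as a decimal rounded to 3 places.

PS ≈ 0.841

p₁ = 0.87, p₀ = 0.18.
Under exogeneity and monotonicity, PS = (p₁ − p₀) / (1 − p₀).
PS = (0.87 − 0.18) / (1 − 0.18) = 0.69 / 0.82 ≈ 0.8415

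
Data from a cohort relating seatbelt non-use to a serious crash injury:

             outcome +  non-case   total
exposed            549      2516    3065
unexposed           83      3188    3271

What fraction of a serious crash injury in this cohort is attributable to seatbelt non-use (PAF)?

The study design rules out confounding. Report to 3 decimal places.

PAF ≈ 0.746

p₁ = P(outcome | exposed) = 549/3065 = 0.17912
p₀ = P(outcome | unexposed) = 83/3271 = 0.025375
Exposure prevalence π = 3065/6336 = 0.48374; overall risk P(Y=1) = 0.099747.
Under exogeneity, PAF = [P(Y=1) − p₀]/P(Y=1).
PAF = (0.099747 − 0.025375) / 0.099747 ≈ 0.7456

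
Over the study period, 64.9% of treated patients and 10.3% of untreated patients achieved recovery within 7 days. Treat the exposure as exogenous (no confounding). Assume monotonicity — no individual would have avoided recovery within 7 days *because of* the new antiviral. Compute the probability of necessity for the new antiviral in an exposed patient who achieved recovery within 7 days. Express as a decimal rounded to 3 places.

PN ≈ 0.841

p₁ = 0.649, p₀ = 0.103.
Under exogeneity and monotonicity, PN = (p₁ − p₀) / p₁.
PN = (0.649 − 0.103) / 0.649 = 0.546 / 0.649 ≈ 0.8413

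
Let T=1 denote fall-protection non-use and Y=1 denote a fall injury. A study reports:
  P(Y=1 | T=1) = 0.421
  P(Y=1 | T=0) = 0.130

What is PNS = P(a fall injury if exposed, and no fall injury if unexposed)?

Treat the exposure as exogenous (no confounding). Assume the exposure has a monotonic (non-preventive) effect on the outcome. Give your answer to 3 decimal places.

Let p₁ = 0.421, p₀ = 0.13.
Under exogeneity and monotonicity, PNS = p₁ − p₀.
PNS = 0.421 − 0.13 = 0.291

PNS ≈ 0.291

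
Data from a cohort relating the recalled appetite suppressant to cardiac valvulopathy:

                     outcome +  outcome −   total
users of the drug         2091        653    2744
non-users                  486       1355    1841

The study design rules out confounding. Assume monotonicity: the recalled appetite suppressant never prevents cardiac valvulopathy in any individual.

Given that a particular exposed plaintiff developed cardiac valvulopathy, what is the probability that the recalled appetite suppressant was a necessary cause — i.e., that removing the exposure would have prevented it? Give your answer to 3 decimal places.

PN ≈ 0.654

p₁ = P(outcome | exposed) = 2091/2744 = 0.76203
p₀ = P(outcome | unexposed) = 486/1841 = 0.26399
Under exogeneity and monotonicity, PN = (p₁ − p₀) / p₁.
PN = (0.76203 − 0.26399) / 0.76203 = 0.49804 / 0.76203 ≈ 0.6536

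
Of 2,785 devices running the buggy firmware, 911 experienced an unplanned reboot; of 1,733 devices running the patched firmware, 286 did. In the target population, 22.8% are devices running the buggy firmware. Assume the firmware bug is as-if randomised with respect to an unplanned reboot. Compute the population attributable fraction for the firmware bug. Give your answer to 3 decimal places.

PAF ≈ 0.183

p₁ = P(outcome | exposed) = 911/2785 = 0.32711
p₀ = P(outcome | unexposed) = 286/1733 = 0.16503
Overall risk P(Y=1) = π·p₁ + (1−π)·p₀ = 0.228×0.32711 + 0.772×0.16503 = 0.20199.
Under exogeneity, PAF = [P(Y=1) − p₀] / P(Y=1).
PAF = (0.20199 − 0.16503) / 0.20199 ≈ 0.1830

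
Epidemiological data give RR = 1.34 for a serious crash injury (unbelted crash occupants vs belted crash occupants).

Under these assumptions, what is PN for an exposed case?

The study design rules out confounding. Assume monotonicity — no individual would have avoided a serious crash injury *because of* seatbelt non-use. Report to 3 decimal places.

PN ≈ 0.254

Under exogeneity and monotonicity, PN = (RR − 1) / RR = 1 − 1/RR.
PN = (1.34 − 1) / 1.34 = 0.34 / 1.34 ≈ 0.2537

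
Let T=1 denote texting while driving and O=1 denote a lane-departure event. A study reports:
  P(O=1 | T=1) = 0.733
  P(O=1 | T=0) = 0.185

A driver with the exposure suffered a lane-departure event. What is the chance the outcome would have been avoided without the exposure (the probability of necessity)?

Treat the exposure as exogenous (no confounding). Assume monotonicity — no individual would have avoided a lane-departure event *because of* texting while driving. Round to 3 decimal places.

Let p₁ = 0.733, p₀ = 0.185.
Under exogeneity and monotonicity, PN = (p₁ − p₀) / p₁.
PN = (0.733 − 0.185) / 0.733 = 0.548 / 0.733 ≈ 0.7476

PN ≈ 0.748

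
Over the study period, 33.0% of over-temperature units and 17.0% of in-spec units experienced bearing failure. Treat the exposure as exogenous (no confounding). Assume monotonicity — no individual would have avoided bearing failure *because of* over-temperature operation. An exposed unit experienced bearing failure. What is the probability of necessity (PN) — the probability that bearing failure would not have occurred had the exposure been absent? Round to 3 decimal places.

PN ≈ 0.485

p₁ = 0.33, p₀ = 0.17.
Under exogeneity and monotonicity, PN = (p₁ − p₀) / p₁.
PN = (0.33 − 0.17) / 0.33 = 0.16 / 0.33 ≈ 0.4848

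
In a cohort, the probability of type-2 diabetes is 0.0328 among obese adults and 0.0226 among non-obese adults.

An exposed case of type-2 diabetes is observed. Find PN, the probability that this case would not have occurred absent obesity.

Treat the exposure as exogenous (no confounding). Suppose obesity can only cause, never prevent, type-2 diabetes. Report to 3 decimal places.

Let p₁ = 0.0328, p₀ = 0.0226.
Under exogeneity and monotonicity, PN = (p₁ − p₀) / p₁.
PN = (0.0328 − 0.0226) / 0.0328 = 0.0102 / 0.0328 ≈ 0.3110

PN ≈ 0.311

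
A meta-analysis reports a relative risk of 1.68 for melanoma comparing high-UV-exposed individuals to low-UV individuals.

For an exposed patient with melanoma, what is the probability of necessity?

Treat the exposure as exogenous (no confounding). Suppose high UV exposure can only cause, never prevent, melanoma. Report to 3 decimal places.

PN ≈ 0.405

Under exogeneity and monotonicity, PN = (RR − 1) / RR = 1 − 1/RR.
PN = (1.68 − 1) / 1.68 = 0.68 / 1.68 ≈ 0.4048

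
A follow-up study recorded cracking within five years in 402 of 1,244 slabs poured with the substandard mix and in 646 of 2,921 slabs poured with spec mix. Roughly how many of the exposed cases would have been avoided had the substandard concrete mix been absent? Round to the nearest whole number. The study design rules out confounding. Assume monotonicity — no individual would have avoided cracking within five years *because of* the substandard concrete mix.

about 127 cases

p₁ = P(outcome | exposed) = 402/1244 = 0.32315
p₀ = P(outcome | unexposed) = 646/2921 = 0.22116
PN = (p₁ − p₀)/p₁ = (0.32315 − 0.22116) / 0.32315 ≈ 0.31562.
Attributable cases ≈ PN × (exposed cases) = 0.31562 × 402 ≈ 126.88.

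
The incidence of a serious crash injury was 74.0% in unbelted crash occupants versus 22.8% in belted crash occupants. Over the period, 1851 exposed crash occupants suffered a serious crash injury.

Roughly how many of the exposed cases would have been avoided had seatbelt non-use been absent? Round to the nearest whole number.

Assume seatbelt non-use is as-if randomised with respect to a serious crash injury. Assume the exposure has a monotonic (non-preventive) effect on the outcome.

p₁ = 0.74, p₀ = 0.228.
PN = (p₁ − p₀)/p₁ = (0.74 − 0.228) / 0.74 ≈ 0.69189.
Attributable cases ≈ PN × (exposed cases) = 0.69189 × 1851 ≈ 1280.69.

about 1281 cases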